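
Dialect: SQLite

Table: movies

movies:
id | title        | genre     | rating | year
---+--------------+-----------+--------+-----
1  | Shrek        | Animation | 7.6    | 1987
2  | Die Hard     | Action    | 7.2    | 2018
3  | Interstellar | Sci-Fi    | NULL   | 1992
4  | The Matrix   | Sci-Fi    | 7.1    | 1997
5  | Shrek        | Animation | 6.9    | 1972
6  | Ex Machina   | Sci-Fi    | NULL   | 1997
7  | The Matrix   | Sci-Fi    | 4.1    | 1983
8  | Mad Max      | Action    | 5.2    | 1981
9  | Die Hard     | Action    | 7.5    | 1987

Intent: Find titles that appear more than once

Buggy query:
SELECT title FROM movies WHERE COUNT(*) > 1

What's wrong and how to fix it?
Bug: WHERE can't reference COUNT(*); aggregates are computed after WHERE

Fix: Group first, then use HAVING for the count condition

Corrected query:
SELECT title FROM movies GROUP BY title HAVING COUNT(*) > 1

Result:
title     
----------
Die Hard  
Shrek     
The Matrix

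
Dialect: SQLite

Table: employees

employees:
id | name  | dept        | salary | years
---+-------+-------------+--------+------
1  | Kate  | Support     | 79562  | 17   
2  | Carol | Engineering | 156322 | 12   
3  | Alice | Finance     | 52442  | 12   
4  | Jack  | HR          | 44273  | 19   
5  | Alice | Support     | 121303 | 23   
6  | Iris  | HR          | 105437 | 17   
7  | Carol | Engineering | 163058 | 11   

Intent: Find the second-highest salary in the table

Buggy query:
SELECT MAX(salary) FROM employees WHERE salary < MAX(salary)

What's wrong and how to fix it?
Bug: The inner MAX is an aggregate inside WHERE, which is not allowed

Fix: Put the inner MAX in a scalar subquery

Corrected query:
SELECT MAX(salary) FROM employees WHERE salary < (SELECT MAX(salary) FROM employees)

Result:
MAX(salary)
-----------
156322     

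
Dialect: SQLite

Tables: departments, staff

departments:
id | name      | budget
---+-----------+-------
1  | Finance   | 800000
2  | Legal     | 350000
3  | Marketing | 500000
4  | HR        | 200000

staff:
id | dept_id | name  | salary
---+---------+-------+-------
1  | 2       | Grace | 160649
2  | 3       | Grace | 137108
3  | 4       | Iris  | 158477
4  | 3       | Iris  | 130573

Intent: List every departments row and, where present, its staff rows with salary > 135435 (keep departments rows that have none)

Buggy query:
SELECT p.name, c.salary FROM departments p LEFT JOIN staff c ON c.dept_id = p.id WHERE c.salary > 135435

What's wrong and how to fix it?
Bug: A WHERE condition on the right-hand table after LEFT JOIN drops unmatched parents

Fix: Move the right-table condition into the ON clause so unmatched parents are kept

Corrected query:
SELECT p.name, c.salary FROM departments p LEFT JOIN staff c ON c.dept_id = p.id AND c.salary > 135435

Result:
name      | salary
----------+-------
Finance   | NULL  
Legal     | 160649
Marketing | 137108
HR        | 158477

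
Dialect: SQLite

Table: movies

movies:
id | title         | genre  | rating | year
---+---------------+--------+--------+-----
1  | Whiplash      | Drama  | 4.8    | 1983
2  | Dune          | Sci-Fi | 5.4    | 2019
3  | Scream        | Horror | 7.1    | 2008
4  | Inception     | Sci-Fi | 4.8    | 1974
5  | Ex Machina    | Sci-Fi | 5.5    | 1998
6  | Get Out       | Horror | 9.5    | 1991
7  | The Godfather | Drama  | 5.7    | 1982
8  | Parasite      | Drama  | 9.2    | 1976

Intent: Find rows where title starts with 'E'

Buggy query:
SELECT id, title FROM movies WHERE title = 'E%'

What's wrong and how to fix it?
Bug: Wildcards only work with LIKE; '=' treats '%' as a literal character

Fix: Use LIKE for wildcard pattern matching

Corrected query:
SELECT id, title FROM movies WHERE title LIKE 'E%'

Result:
id | title     
---+-----------
5  | Ex Machina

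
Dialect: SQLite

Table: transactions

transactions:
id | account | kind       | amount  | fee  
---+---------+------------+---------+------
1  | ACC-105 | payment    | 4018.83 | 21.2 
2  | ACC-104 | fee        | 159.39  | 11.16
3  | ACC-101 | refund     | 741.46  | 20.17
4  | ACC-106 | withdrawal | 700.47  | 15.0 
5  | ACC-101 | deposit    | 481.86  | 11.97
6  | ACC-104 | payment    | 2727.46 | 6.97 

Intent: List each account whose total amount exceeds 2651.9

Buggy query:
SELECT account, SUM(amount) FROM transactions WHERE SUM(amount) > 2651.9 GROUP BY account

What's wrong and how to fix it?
Bug: WHERE runs before GROUP BY, so aggregates aren't available there

Fix: Move the aggregate condition to a HAVING clause

Corrected query:
SELECT account, SUM(amount) FROM transactions GROUP BY account HAVING SUM(amount) > 2651.9

Result:
account | SUM(amount)
--------+------------
ACC-104 | 2886.85    
ACC-105 | 4018.83    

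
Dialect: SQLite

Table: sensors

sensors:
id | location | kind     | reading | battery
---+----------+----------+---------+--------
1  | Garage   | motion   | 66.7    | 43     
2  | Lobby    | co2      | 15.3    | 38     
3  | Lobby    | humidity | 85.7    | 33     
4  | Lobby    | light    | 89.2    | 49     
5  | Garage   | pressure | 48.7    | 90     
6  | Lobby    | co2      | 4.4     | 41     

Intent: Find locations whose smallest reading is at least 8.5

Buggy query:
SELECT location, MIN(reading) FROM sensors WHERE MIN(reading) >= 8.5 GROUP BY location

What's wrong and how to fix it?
Bug: Aggregates like MIN are computed per group after WHERE runs

Fix: Use HAVING for the per-group MIN condition

Corrected query:
SELECT location, MIN(reading) FROM sensors GROUP BY location HAVING MIN(reading) >= 8.5

Result:
location | MIN(reading)
---------+-------------
Garage   | 48.7        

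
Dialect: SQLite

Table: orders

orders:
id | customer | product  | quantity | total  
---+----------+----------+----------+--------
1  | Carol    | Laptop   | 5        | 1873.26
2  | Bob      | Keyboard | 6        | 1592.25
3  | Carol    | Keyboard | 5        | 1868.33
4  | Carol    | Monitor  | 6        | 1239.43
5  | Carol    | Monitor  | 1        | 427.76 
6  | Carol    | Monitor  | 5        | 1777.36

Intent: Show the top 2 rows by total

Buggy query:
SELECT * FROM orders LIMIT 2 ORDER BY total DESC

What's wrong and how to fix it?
Bug: ORDER BY cannot follow LIMIT; LIMIT is the final clause

Fix: Sort with ORDER BY, then apply LIMIT

Corrected query:
SELECT * FROM orders ORDER BY total DESC LIMIT 2

Result:
id | customer | product  | quantity | total  
---+----------+----------+----------+--------
1  | Carol    | Laptop   | 5        | 1873.26
3  | Carol    | Keyboard | 5        | 1868.33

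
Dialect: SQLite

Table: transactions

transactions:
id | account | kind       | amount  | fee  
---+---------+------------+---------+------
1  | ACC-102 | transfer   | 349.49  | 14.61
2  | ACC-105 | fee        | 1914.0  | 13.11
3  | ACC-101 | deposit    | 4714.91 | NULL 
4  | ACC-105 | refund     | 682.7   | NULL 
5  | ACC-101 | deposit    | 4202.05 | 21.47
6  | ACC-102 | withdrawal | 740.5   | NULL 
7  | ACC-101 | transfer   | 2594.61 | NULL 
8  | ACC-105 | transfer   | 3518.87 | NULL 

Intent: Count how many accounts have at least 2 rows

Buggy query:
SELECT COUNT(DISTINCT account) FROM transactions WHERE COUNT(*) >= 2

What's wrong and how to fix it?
Bug: COUNT(*) cannot appear in WHERE; the per-group count doesn't exist yet

Fix: Use a subquery that GROUPs and filters with HAVING, then count its rows

Corrected query:
SELECT COUNT(*) FROM (SELECT account FROM transactions GROUP BY account HAVING COUNT(*) >= 2)

Result:
COUNT(*)
--------
3       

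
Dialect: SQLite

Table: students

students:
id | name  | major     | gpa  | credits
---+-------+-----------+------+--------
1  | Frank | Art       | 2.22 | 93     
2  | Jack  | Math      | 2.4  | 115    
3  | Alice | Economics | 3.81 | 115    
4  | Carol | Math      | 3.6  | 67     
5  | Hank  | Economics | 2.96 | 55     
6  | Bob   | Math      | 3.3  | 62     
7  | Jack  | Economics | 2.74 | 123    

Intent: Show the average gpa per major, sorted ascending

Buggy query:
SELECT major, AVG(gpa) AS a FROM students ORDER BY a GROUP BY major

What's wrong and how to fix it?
Bug: ORDER BY appears before GROUP BY; SQL clause order requires GROUP BY first

Fix: Reorder: SELECT … FROM … GROUP BY … ORDER BY …

Corrected query:
SELECT major, AVG(gpa) AS a FROM students GROUP BY major ORDER BY a

Result:
major     | a   
----------+-----
Art       | 2.22
Math      | 3.1 
Economics | 3.17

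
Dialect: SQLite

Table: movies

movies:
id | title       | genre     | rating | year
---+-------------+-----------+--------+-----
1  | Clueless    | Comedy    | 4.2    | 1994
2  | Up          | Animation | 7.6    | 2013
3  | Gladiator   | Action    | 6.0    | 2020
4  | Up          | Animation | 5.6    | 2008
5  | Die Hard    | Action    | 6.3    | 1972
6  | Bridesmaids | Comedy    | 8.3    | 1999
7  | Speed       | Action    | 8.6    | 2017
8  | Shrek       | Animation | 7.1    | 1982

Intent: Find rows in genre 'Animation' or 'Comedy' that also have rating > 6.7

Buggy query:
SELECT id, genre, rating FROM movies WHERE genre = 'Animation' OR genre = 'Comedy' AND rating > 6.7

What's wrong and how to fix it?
Bug: Without parentheses, AND is evaluated before OR, so the rating filter only applies to the 'Comedy' branch

Fix: Group the OR with parentheses (or use IN), then AND the threshold

Corrected query:
SELECT id, genre, rating FROM movies WHERE (genre = 'Animation' OR genre = 'Comedy') AND rating > 6.7

Result:
id | genre     | rating
---+-----------+-------
2  | Animation | 7.6   
6  | Comedy    | 8.3   
8  | Animation | 7.1   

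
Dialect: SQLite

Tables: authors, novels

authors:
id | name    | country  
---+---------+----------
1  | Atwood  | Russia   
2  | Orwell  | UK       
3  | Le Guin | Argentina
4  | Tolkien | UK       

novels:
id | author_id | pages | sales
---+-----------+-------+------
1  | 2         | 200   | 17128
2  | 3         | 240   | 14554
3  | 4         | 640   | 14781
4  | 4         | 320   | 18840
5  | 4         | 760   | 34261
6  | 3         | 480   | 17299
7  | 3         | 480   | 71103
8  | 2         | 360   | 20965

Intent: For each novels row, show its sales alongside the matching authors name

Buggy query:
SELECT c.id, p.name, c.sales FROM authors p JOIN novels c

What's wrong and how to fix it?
Bug: JOIN with no ON clause produces a cartesian product; every novels row pairs with every authors row

Fix: Specify the join condition linking the foreign key to the parent id

Corrected query:
SELECT c.id, p.name, c.sales FROM authors p JOIN novels c ON c.author_id = p.id

Result:
id | name    | sales
---+---------+------
1  | Orwell  | 17128
2  | Le Guin | 14554
3  | Tolkien | 14781
4  | Tolkien | 18840
5  | Tolkien | 34261
6  | Le Guin | 17299
7  | Le Guin | 71103
8  | Orwell  | 20965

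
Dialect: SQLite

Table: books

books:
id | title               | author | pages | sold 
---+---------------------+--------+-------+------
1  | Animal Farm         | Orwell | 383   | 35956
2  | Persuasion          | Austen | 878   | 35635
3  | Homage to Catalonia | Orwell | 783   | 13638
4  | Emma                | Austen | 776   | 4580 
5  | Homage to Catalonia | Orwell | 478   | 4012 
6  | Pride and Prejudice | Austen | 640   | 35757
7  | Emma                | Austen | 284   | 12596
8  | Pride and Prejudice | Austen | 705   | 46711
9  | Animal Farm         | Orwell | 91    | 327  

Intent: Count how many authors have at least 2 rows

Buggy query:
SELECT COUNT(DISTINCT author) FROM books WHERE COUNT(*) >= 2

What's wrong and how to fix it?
Bug: WHERE filters individual rows, not groups, so a group-level COUNT is invalid there

Fix: Group first with HAVING COUNT(*) >= 2, then COUNT the resulting groups

Corrected query:
SELECT COUNT(*) FROM (SELECT author FROM books GROUP BY author HAVING COUNT(*) >= 2)

Result:
COUNT(*)
--------
2       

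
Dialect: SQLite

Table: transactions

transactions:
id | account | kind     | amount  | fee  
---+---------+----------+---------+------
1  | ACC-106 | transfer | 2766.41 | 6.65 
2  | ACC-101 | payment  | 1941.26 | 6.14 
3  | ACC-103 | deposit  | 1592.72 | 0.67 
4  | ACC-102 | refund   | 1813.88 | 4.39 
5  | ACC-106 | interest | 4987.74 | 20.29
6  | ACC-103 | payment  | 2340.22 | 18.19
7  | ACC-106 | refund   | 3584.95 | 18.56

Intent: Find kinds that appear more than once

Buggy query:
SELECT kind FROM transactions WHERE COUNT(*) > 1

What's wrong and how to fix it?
Bug: WHERE can't reference COUNT(*); aggregates are computed after WHERE

Fix: GROUP BY kind, then filter groups with HAVING COUNT(*) > 1

Corrected query:
SELECT kind FROM transactions GROUP BY kind HAVING COUNT(*) > 1

Result:
kind   
-------
payment
refund 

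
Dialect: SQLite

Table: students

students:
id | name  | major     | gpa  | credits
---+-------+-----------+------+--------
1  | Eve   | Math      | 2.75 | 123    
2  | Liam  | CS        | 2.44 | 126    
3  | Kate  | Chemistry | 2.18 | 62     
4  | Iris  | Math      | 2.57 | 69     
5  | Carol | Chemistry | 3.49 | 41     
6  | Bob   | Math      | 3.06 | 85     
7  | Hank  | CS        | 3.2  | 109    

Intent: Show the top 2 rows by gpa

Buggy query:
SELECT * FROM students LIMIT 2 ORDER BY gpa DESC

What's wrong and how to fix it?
Bug: ORDER BY cannot follow LIMIT; LIMIT is the final clause

Fix: Swap the clauses: ORDER BY first, then LIMIT

Corrected query:
SELECT * FROM students ORDER BY gpa DESC LIMIT 2

Result:
id | name  | major     | gpa  | credits
---+-------+-----------+------+--------
5  | Carol | Chemistry | 3.49 | 41     
7  | Hank  | CS        | 3.2  | 109    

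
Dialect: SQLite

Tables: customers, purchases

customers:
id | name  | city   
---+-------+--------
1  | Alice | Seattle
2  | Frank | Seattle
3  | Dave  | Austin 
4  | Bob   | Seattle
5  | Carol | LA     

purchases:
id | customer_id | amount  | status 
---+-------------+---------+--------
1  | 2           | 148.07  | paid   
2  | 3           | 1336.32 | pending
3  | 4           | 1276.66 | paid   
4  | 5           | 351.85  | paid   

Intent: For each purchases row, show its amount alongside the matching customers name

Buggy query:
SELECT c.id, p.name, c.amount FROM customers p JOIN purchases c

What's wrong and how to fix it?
Bug: Missing join condition: each purchases row is matched to all customers rows instead of just its own

Fix: Specify the join condition linking the foreign key to the parent id

Corrected query:
SELECT c.id, p.name, c.amount FROM customers p JOIN purchases c ON c.customer_id = p.id

Result:
id | name  | amount 
---+-------+--------
1  | Frank | 148.07 
2  | Dave  | 1336.32
3  | Bob   | 1276.66
4  | Carol | 351.85 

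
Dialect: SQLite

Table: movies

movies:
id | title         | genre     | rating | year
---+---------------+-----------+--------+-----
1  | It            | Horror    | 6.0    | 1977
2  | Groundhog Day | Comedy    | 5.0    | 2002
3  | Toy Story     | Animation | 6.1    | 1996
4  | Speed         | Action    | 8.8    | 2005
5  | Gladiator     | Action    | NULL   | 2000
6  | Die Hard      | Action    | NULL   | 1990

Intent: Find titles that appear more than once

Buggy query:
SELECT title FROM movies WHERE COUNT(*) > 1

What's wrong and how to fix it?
Bug: COUNT(*) is an aggregate and cannot be used in WHERE

Fix: GROUP BY title, then filter groups with HAVING COUNT(*) > 1

Corrected query:
SELECT title FROM movies GROUP BY title HAVING COUNT(*) > 1

Result:
(no rows)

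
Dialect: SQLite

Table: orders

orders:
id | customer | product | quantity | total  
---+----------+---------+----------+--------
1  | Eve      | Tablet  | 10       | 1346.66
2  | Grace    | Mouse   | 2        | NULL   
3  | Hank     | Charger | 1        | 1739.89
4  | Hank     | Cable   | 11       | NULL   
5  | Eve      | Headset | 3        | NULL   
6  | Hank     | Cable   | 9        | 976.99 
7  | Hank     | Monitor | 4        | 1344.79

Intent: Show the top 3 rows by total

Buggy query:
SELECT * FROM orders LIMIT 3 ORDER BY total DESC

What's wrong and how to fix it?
Bug: ORDER BY cannot follow LIMIT; LIMIT is the final clause

Fix: Swap the clauses: ORDER BY first, then LIMIT

Corrected query:
SELECT * FROM orders ORDER BY total DESC LIMIT 3

Result:
id | customer | product | quantity | total  
---+----------+---------+----------+--------
3  | Hank     | Charger | 1        | 1739.89
1  | Eve      | Tablet  | 10       | 1346.66
7  | Hank     | Monitor | 4        | 1344.79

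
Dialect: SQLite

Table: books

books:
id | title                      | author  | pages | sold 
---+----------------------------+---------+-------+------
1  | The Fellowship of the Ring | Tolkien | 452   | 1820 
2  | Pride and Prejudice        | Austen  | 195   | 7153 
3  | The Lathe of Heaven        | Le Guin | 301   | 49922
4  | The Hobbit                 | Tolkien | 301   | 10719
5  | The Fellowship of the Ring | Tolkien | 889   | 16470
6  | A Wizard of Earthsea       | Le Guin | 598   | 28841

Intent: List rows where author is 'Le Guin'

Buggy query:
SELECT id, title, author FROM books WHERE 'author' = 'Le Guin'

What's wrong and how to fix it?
Bug: 'author' in single quotes is a string literal, not the column; the comparison is literal-vs-literal and never true

Fix: Reference the column as author without single quotes

Corrected query:
SELECT id, title, author FROM books WHERE author = 'Le Guin'

Result:
id | title                | author 
---+----------------------+--------
3  | The Lathe of Heaven  | Le Guin
6  | A Wizard of Earthsea | Le Guin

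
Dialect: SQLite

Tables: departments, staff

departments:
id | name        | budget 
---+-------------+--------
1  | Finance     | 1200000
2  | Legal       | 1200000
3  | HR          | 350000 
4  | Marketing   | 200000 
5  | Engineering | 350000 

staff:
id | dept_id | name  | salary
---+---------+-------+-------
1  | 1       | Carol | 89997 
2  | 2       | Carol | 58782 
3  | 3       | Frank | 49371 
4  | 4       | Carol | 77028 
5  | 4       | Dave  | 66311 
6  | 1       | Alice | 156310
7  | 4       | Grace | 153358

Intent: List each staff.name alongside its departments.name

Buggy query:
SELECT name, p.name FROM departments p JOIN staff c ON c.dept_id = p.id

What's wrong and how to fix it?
Bug: 'name' exists in both joined tables, so the database can't tell which one is meant

Fix: Prefix ambiguous columns with the table alias

Corrected query:
SELECT c.name, p.name FROM departments p JOIN staff c ON c.dept_id = p.id

Result:
name  | name     
------+----------
Carol | Finance  
Carol | Legal    
Frank | HR       
Carol | Marketing
Dave  | Marketing
Alice | Finance  
Grace | Marketing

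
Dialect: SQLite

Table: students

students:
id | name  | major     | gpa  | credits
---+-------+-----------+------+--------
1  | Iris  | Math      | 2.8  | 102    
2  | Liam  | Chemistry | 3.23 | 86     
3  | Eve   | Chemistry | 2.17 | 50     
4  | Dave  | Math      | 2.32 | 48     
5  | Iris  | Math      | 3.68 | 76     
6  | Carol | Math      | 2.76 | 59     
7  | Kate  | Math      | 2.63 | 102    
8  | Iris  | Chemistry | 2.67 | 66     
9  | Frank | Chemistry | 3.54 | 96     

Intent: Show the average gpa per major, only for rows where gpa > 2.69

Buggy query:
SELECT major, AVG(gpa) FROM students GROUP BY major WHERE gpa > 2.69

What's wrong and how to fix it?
Bug: WHERE cannot follow GROUP BY

Fix: Move the WHERE clause before GROUP BY

Corrected query:
SELECT major, AVG(gpa) FROM students WHERE gpa > 2.69 GROUP BY major

Result:
major     | AVG(gpa)
----------+---------
Chemistry | 3.385   
Math      | 3.08    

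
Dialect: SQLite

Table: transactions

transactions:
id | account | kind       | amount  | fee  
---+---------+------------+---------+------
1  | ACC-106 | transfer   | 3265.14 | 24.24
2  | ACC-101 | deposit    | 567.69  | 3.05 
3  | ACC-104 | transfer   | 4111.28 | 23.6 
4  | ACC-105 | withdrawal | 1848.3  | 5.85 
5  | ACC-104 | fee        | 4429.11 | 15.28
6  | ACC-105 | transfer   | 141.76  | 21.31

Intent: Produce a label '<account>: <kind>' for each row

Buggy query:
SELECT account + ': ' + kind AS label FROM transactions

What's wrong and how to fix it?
Bug: '+' is numeric addition; on text columns SQLite converts them to 0 instead of concatenating

Fix: Replace + with || to concatenate text

Corrected query:
SELECT account || ': ' || kind AS label FROM transactions

Result:
label              
-------------------
ACC-106: transfer  
ACC-101: deposit   
ACC-104: transfer  
ACC-105: withdrawal
ACC-104: fee       
ACC-105: transfer  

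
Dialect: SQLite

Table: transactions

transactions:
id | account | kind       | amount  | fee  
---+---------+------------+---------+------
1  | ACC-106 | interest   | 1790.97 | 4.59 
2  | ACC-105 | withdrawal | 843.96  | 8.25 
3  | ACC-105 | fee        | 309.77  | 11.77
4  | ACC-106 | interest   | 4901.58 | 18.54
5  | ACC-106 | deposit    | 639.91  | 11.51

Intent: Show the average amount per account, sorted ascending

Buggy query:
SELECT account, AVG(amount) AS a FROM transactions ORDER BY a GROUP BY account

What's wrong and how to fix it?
Bug: GROUP BY must precede ORDER BY

Fix: Reorder: SELECT … FROM … GROUP BY … ORDER BY …

Corrected query:
SELECT account, AVG(amount) AS a FROM transactions GROUP BY account ORDER BY a

Result:
account | a          
--------+------------
ACC-105 | 576.865    
ACC-106 | 2444.153333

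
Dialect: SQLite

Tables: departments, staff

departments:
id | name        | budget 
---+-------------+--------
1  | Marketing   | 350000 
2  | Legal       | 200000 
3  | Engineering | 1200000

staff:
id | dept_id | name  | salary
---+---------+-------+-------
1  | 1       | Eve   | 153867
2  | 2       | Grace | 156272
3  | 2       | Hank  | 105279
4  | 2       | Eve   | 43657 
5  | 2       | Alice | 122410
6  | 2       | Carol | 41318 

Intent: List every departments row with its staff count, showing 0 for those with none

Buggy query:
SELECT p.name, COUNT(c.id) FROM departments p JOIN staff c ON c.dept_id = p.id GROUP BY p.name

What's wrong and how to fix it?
Bug: INNER JOIN drops departments rows that have no matching staff rows

Fix: Use LEFT JOIN so parents without children still appear (COUNT(c.id) gives 0)

Corrected query:
SELECT p.name, COUNT(c.id) FROM departments p LEFT JOIN staff c ON c.dept_id = p.id GROUP BY p.name

Result:
name        | COUNT(c.id)
------------+------------
Engineering | 0          
Legal       | 5          
Marketing   | 1          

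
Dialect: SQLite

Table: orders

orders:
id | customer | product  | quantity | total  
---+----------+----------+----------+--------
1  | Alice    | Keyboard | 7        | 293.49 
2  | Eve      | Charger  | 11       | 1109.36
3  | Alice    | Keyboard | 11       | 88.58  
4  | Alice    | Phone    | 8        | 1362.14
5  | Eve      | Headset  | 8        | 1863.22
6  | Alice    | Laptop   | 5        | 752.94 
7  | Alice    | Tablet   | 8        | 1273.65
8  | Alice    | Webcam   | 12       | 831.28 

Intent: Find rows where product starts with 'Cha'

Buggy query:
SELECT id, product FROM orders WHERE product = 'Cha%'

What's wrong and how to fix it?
Bug: '=' compares the literal string including the % character; pattern matching needs LIKE

Fix: Replace '=' with LIKE so 'Cha%' is treated as a pattern

Corrected query:
SELECT id, product FROM orders WHERE product LIKE 'Cha%'

Result:
id | product
---+--------
2  | Charger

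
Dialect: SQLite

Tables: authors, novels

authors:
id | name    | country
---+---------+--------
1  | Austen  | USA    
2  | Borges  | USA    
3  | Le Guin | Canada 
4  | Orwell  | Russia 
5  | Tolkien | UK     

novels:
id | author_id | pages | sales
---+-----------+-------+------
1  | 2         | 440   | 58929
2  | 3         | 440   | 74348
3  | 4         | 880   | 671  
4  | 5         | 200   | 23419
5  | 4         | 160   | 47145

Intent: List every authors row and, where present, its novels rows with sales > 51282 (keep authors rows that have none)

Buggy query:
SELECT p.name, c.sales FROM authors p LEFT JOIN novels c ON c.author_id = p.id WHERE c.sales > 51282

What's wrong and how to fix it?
Bug: A WHERE condition on the right-hand table after LEFT JOIN drops unmatched parents

Fix: Put 'c.sales > 51282' in the JOIN's ON clause instead of WHERE

Corrected query:
SELECT p.name, c.sales FROM authors p LEFT JOIN novels c ON c.author_id = p.id AND c.sales > 51282

Result:
name    | sales
--------+------
Austen  | NULL 
Borges  | 58929
Le Guin | 74348
Orwell  | NULL 
Tolkien | NULL 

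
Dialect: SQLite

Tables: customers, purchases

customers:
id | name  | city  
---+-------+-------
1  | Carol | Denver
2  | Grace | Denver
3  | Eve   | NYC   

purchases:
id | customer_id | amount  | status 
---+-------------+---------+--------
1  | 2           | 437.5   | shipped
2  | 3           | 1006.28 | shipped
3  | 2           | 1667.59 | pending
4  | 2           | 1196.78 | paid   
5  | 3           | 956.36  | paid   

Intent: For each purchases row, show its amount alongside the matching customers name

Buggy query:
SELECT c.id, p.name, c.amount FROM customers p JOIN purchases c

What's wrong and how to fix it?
Bug: JOIN with no ON clause produces a cartesian product; every purchases row pairs with every customers row

Fix: Specify the join condition linking the foreign key to the parent id

Corrected query:
SELECT c.id, p.name, c.amount FROM customers p JOIN purchases c ON c.customer_id = p.id

Result:
id | name  | amount 
---+-------+--------
1  | Grace | 437.5  
2  | Eve   | 1006.28
3  | Grace | 1667.59
4  | Grace | 1196.78
5  | Eve   | 956.36 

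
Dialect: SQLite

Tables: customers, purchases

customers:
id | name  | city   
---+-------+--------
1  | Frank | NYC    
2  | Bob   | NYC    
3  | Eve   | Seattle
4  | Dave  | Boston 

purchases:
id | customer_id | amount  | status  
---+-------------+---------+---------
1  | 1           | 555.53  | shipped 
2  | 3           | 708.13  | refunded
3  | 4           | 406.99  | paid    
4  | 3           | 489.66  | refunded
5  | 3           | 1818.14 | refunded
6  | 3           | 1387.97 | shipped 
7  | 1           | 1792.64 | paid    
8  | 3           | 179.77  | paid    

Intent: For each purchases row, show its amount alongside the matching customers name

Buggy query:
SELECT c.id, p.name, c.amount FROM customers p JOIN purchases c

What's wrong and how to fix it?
Bug: JOIN with no ON clause produces a cartesian product; every purchases row pairs with every customers row

Fix: Specify the join condition linking the foreign key to the parent id

Corrected query:
SELECT c.id, p.name, c.amount FROM customers p JOIN purchases c ON c.customer_id = p.id

Result:
id | name  | amount 
---+-------+--------
1  | Frank | 555.53 
2  | Eve   | 708.13 
3  | Dave  | 406.99 
4  | Eve   | 489.66 
5  | Eve   | 1818.14
6  | Eve   | 1387.97
7  | Frank | 1792.64
8  | Eve   | 179.77 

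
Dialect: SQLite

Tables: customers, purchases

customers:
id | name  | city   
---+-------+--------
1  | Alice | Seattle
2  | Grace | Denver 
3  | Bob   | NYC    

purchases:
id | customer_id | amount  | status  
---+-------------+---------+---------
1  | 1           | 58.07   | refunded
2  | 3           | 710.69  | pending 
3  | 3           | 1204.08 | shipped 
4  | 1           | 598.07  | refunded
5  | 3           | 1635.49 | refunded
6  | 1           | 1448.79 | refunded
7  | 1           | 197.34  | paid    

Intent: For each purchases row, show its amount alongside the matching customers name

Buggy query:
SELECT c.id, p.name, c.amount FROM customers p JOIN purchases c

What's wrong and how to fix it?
Bug: JOIN with no ON clause produces a cartesian product; every purchases row pairs with every customers row

Fix: Add ON c.customer_id = p.id to the JOIN

Corrected query:
SELECT c.id, p.name, c.amount FROM customers p JOIN purchases c ON c.customer_id = p.id

Result:
id | name  | amount 
---+-------+--------
1  | Alice | 58.07  
2  | Bob   | 710.69 
3  | Bob   | 1204.08
4  | Alice | 598.07 
5  | Bob   | 1635.49
6  | Alice | 1448.79
7  | Alice | 197.34 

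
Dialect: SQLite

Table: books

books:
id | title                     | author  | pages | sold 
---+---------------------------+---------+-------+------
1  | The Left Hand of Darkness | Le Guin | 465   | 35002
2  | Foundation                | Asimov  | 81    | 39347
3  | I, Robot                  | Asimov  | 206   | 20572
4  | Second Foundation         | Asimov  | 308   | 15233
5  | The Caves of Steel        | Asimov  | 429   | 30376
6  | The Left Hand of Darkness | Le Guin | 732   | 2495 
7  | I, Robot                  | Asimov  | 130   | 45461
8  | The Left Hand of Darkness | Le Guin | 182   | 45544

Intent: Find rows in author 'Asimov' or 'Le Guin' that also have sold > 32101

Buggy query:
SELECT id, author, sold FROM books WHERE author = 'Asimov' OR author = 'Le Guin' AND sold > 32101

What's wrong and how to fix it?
Bug: AND binds tighter than OR, so this parses as author = 'Asimov' OR (author = 'Le Guin' AND sold > 32101)

Fix: Group the OR with parentheses (or use IN), then AND the threshold

Corrected query:
SELECT id, author, sold FROM books WHERE (author = 'Asimov' OR author = 'Le Guin') AND sold > 32101

Result:
id | author  | sold 
---+---------+------
1  | Le Guin | 35002
2  | Asimov  | 39347
7  | Asimov  | 45461
8  | Le Guin | 45544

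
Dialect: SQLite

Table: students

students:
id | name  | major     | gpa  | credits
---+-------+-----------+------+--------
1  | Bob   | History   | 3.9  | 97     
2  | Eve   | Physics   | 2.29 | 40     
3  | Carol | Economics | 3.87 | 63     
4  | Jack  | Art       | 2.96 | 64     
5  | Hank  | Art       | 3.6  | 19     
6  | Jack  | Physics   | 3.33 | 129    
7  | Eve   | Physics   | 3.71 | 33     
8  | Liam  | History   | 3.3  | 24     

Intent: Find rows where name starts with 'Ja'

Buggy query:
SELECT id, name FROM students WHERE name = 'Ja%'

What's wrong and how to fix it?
Bug: Wildcards only work with LIKE; '=' treats '%' as a literal character

Fix: Use LIKE for wildcard pattern matching

Corrected query:
SELECT id, name FROM students WHERE name LIKE 'Ja%'

Result:
id | name
---+-----
4  | Jack
6  | Jack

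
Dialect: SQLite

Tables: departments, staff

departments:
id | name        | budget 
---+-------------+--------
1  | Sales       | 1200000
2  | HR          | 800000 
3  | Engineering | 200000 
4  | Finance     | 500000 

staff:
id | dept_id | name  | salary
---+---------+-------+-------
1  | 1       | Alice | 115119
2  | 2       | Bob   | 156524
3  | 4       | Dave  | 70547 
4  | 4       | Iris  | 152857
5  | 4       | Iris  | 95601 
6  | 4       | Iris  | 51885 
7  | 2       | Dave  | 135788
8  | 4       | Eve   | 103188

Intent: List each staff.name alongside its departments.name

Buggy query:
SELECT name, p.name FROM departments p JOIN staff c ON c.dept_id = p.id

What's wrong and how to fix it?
Bug: 'name' exists in both joined tables, so the database can't tell which one is meant

Fix: Prefix ambiguous columns with the table alias

Corrected query:
SELECT c.name, p.name FROM departments p JOIN staff c ON c.dept_id = p.id

Result:
name  | name   
------+--------
Alice | Sales  
Bob   | HR     
Dave  | Finance
Iris  | Finance
Iris  | Finance
Iris  | Finance
Dave  | HR     
Eve   | Finance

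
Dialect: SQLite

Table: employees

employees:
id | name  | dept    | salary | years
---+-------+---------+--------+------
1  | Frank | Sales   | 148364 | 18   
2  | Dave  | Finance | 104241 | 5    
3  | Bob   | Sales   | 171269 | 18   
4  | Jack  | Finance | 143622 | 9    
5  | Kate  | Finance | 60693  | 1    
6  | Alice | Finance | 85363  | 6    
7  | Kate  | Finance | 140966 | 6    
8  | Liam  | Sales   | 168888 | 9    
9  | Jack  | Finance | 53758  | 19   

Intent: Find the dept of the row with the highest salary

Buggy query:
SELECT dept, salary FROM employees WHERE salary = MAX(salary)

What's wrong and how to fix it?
Bug: WHERE is evaluated per row; an aggregate over the whole table isn't defined there

Fix: Use a subquery: WHERE salary = (SELECT MAX(salary) FROM employees)

Corrected query:
SELECT dept, salary FROM employees WHERE salary = (SELECT MAX(salary) FROM employees)

Result:
dept  | salary
------+-------
Sales | 171269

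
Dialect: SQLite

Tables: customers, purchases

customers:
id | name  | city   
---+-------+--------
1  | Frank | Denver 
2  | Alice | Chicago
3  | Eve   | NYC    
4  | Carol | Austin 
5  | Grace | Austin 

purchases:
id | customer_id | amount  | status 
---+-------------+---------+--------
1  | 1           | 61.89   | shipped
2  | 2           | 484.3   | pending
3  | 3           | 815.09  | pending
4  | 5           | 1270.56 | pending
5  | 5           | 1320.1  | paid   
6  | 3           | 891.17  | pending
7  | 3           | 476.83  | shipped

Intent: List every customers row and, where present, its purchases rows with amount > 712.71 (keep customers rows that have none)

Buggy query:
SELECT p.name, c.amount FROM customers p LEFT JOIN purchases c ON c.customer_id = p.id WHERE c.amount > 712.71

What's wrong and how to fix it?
Bug: A WHERE condition on the right-hand table after LEFT JOIN drops unmatched parents

Fix: Move the right-table condition into the ON clause so unmatched parents are kept

Corrected query:
SELECT p.name, c.amount FROM customers p LEFT JOIN purchases c ON c.customer_id = p.id AND c.amount > 712.71

Result:
name  | amount 
------+--------
Frank | NULL   
Alice | NULL   
Eve   | 815.09 
Eve   | 891.17 
Carol | NULL   
Grace | 1270.56
Grace | 1320.1 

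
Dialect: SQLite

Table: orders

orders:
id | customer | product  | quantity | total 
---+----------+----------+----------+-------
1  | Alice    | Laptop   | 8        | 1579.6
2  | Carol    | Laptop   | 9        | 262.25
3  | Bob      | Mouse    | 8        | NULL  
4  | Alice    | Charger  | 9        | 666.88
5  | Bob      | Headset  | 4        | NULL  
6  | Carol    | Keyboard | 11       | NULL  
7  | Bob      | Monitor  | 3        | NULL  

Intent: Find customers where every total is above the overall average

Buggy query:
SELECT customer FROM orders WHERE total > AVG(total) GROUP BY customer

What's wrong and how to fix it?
Bug: AVG() is an aggregate; it can't sit directly in WHERE

Fix: Compute the overall average in a scalar subquery and compare each group's MIN against it in HAVING

Corrected query:
SELECT customer FROM orders GROUP BY customer HAVING MIN(total) > (SELECT AVG(total) FROM orders)

Result:
(no rows)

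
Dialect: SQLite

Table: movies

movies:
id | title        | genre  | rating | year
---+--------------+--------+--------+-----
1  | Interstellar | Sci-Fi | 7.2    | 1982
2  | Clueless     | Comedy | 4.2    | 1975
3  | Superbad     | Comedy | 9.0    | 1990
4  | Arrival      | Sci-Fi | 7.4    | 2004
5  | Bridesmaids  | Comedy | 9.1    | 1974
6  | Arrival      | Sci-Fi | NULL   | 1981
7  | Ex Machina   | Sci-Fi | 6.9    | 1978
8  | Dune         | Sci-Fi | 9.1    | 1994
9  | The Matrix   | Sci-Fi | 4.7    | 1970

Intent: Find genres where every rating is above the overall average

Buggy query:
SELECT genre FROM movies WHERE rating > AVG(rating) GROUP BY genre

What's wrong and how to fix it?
Bug: AVG() is an aggregate; it can't sit directly in WHERE

Fix: Compute the overall average in a scalar subquery and compare each group's MIN against it in HAVING

Corrected query:
SELECT genre FROM movies GROUP BY genre HAVING MIN(rating) > (SELECT AVG(rating) FROM movies)

Result:
(no rows)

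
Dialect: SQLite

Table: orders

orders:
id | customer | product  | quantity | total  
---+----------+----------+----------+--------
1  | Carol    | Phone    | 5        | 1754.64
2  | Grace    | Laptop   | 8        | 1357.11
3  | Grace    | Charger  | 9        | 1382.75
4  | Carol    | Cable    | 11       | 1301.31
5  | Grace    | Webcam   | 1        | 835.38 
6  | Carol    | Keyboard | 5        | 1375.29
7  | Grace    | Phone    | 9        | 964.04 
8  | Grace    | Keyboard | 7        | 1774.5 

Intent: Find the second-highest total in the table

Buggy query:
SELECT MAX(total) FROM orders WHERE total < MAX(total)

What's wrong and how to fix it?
Bug: MAX(total) on the right of the comparison is an aggregate-in-WHERE error

Fix: Compute the overall MAX in a subquery, then take MAX of rows below it

Corrected query:
SELECT MAX(total) FROM orders WHERE total < (SELECT MAX(total) FROM orders)

Result:
MAX(total)
----------
1754.64   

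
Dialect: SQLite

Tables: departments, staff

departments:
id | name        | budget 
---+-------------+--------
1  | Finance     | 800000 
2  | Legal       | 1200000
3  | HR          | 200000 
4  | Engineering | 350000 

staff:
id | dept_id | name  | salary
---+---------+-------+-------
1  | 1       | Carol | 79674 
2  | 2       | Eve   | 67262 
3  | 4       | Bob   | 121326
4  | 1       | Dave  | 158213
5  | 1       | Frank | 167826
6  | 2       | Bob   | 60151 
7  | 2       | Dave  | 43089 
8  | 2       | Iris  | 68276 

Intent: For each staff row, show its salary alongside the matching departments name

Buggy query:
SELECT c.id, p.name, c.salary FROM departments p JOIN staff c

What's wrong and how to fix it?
Bug: JOIN with no ON clause produces a cartesian product; every staff row pairs with every departments row

Fix: Specify the join condition linking the foreign key to the parent id

Corrected query:
SELECT c.id, p.name, c.salary FROM departments p JOIN staff c ON c.dept_id = p.id

Result:
id | name        | salary
---+-------------+-------
1  | Finance     | 79674 
2  | Legal       | 67262 
3  | Engineering | 121326
4  | Finance     | 158213
5  | Finance     | 167826
6  | Legal       | 60151 
7  | Legal       | 43089 
8  | Legal       | 68276 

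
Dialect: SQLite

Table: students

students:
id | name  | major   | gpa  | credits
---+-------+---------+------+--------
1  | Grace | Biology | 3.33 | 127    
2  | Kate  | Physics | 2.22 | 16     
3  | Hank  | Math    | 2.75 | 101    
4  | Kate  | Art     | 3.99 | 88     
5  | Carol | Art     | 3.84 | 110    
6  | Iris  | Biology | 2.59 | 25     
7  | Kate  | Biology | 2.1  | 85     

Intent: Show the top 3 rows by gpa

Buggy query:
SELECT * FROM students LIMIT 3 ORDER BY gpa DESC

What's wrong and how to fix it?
Bug: LIMIT must come after ORDER BY

Fix: Swap the clauses: ORDER BY first, then LIMIT

Corrected query:
SELECT * FROM students ORDER BY gpa DESC LIMIT 3

Result:
id | name  | major   | gpa  | credits
---+-------+---------+------+--------
4  | Kate  | Art     | 3.99 | 88     
5  | Carol | Art     | 3.84 | 110    
1  | Grace | Biology | 3.33 | 127    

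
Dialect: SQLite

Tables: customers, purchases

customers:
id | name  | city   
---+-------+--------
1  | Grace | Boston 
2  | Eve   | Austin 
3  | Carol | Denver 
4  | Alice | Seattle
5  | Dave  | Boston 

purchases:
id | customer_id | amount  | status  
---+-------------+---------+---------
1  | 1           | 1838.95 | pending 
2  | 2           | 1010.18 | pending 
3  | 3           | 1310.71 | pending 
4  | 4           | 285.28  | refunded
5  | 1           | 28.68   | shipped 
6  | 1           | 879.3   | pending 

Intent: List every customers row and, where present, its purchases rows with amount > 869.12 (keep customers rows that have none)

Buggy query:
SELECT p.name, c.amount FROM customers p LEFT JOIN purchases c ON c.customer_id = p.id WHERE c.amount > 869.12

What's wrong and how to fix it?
Bug: Filtering c.amount in WHERE discards the NULL rows produced by LEFT JOIN, turning it into an inner join

Fix: Put 'c.amount > 869.12' in the JOIN's ON clause instead of WHERE

Corrected query:
SELECT p.name, c.amount FROM customers p LEFT JOIN purchases c ON c.customer_id = p.id AND c.amount > 869.12

Result:
name  | amount 
------+--------
Grace | 879.3  
Grace | 1838.95
Eve   | 1010.18
Carol | 1310.71
Alice | NULL   
Dave  | NULL   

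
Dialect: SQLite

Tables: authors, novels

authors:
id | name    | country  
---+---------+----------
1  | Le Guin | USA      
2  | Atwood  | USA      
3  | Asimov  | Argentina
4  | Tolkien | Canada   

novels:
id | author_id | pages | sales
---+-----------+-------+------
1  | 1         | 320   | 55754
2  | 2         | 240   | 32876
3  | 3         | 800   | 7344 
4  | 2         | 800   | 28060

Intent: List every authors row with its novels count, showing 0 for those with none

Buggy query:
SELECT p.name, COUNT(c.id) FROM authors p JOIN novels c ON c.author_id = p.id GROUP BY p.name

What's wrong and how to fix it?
Bug: INNER JOIN drops authors rows that have no matching novels rows

Fix: Use LEFT JOIN so parents without children still appear (COUNT(c.id) gives 0)

Corrected query:
SELECT p.name, COUNT(c.id) FROM authors p LEFT JOIN novels c ON c.author_id = p.id GROUP BY p.name

Result:
name    | COUNT(c.id)
--------+------------
Asimov  | 1          
Atwood  | 2          
Le Guin | 1          
Tolkien | 0          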